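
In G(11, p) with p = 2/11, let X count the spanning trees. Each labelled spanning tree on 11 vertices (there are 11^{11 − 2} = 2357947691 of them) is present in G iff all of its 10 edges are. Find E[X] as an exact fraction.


K_11 has 11^{11 − 2} = 2357947691 labelled spanning trees.
For each such spanning tree H, let X_H = 1 if all 10 edges of H are present in G. Then P[X_H = 1] = p^{10} = (2/11)^{10} = 1024/25937424601.
By linearity of expectation: E[X] = Σ_H E[X_H] = 2357947691 · p^{10} = 2357947691 · 1024/25937424601 = 1024/11.
Numerically: E[X] ≈ 93.1.

E[X] = 2357947691 · (2/11)^{10} = 1024/11 ≈ 93.1.


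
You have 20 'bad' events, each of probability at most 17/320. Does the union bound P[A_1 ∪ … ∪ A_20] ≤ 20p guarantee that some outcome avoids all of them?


Union bound: P[∪_{i=1}^{20} A_i] ≤ Σ_i P[A_i] ≤ 20·p = 20·(17/320) = 17/16.
Numerically: 17/16 ≈ 1.0625000.
Is 17/16 < 1? NO.
Since the bound 17/16 is ≥ 1, the union bound is uninformative here; it does NOT by itself certify existence.

20·p = 17/16 ≈ 1.0625000; existence NOT certified by the union bound.


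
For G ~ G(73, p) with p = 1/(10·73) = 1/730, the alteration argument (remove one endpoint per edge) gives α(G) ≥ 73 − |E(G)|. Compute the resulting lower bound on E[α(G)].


E[|E(G)|] = C(73, 2)·p = 2628 · (1/730) = 18/5.
E[α(G)] ≥ n − E[|E(G)|] = 73 − 18/5 = 347/5.
Numerically: ≈ 69.400.
(This is only a lower bound; the true E[α(G)] may be larger.)

E[α(G)] ≥ 347/5 ≈ 69.400.


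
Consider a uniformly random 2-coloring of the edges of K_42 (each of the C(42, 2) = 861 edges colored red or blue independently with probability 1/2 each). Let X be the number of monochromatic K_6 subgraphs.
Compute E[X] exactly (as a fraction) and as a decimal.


Let X = Σ_S X_S over the C(42, 6) = 5245786 subsets S of size 6, where X_S = 1 if the K_6 on S is monochromatic.
For a fixed S, the K_6 on S has C(6, 2) = 15 edges. P[all 15 edges red] = (1/2)^15, and likewise for blue, so P[monochromatic] = 2·(1/2)^15 = 2^{1 − 15} = 1/16384.
By linearity of expectation: E[X] = C(42, 6) · 2^{1 − 15} = 5245786 · 1/16384 = 2622893/8192.
Numerically: E[X] ≈ 320.17737.

E[X] = C(42,6)·2^(1−C(6,2)) = 2622893/8192 ≈ 320.17737.


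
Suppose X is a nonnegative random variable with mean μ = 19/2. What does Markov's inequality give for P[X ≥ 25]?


μ = E[X] = 19/2, a = 25.
Markov: P[X ≥ 25] ≤ μ/a = (19/2)/25 = 19/50.
Numerically: ≈ 0.380000.
(Since a = 25 > μ = 9.500000, the bound 19/50 is < 1 and informative.)

P[X ≥ 25] ≤ 19/50 ≈ 0.380000.


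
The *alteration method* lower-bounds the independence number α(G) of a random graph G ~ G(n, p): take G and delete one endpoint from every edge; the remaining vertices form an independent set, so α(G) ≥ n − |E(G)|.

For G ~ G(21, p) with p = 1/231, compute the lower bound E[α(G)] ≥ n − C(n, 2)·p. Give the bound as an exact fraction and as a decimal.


E[|E(G)|] = C(21, 2)·p = 210 · (1/231) = 10/11.
E[α(G)] ≥ n − E[|E(G)|] = 21 − 10/11 = 221/11.
Numerically: ≈ 20.090909.
(This is only a lower bound; the true E[α(G)] may be larger.)

E[α(G)] ≥ 221/11 ≈ 20.090909.


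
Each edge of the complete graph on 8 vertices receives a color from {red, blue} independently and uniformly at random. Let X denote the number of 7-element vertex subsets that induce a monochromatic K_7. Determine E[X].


Let X = Σ_S X_S over the C(8, 7) = 8 subsets S of size 7, where X_S = 1 if the K_7 on S is monochromatic.
For a fixed S, the K_7 on S has C(7, 2) = 21 edges. P[all 21 edges red] = (1/2)^21, and likewise for blue, so P[monochromatic] = 2·(1/2)^21 = 2^{1 − 21} = 1/1048576.
Summing: E[X] = C(8, 7) · 2^{1 − 21} = 8 · 1/1048576 = 1/131072.
Numerically: E[X] ≈ 0.000.

E[X] = C(8,7)·2^(1−C(7,2)) = 1/131072 ≈ 0.000.


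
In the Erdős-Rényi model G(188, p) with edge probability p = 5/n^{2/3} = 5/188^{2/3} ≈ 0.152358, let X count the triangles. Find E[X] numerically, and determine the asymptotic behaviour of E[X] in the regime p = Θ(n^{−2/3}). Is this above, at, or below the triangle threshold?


Number of potential triangles: C(188, 3) = 1089836.
Each occurs with probability p³ ≈ (0.152358)³ ≈ 3.53666818e-03.
By linearity: E[X] = C(188, 3)·p³ ≈ 1089836 · 3.53666818e-03 ≈ 3854.388298.
Since α = 2/3 < 1, p = c/n^{2/3} ≫ 1/n is above the triangle threshold p ~ 1/n. Asymptotically E[X] ~ (c³/6)·n^{3(1−α)} = (5³/6)·n^{1} → ∞; triangles are abundant w.h.p.

E[X] ≈ 3854.388298; in regime p = Θ(1/n^{2/3}) E[X] diverges (above the triangle threshold p ~ 1/n).


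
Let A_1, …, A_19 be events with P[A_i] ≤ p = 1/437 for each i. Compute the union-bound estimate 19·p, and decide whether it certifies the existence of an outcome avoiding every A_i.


Union bound: P[∪_{i=1}^{19} A_i] ≤ Σ_i P[A_i] ≤ 19·p = 19·(1/437) = 1/23.
Numerically: 1/23 ≈ 0.0435.
Is 1/23 < 1? YES.
Since P[∪ A_i] ≤ 1/23 < 1, the complement has P[∩ A_i^c] ≥ 1 − 1/23 = 22/23 > 0, so some outcome avoids every A_i.

19·p = 1/23 ≈ 0.0435; existence CERTIFIED by the union bound.


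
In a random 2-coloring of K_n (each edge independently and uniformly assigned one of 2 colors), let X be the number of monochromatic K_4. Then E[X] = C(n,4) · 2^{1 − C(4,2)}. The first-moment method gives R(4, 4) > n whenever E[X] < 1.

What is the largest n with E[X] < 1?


We need C(n, 4) · 2^{1 − 6} < 1, i.e. C(n, 4) < 2^{6 − 1} = 32.
Check values of n near the boundary:
  n = 4: C(4, 4) = 1; 1 < 32? YES
  n = 5: C(5, 4) = 5; 5 < 32? YES
  n = 6: C(6, 4) = 15; 15 < 32? YES
  n = 7: C(7, 4) = 35; 35 < 32? NO
  n = 8: C(8, 4) = 70; 70 < 32? NO
  n = 9: C(9, 4) = 126; 126 < 32? NO
The largest n with C(n, 4) < 32 is n = 6 (where E[X] = 15/32 ≈ 0.468750). Hence R(4, 4) > 6, i.e. R(4, 4) ≥ 7.

Largest n = 6; hence R(4, 4) > 6.


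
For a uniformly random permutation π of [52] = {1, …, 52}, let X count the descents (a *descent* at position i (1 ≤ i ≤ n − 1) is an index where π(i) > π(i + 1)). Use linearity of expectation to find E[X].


Write X = Σ X_I over i = 1, …, 51, with X_I the indicator of one descent.
There are 51 indicators.
For each fixed i, the pair (π(i), π(i+1)) is a uniformly random ordered pair of distinct values from {1, …, 52}; by symmetry P[π(i) > π(i+1)] = 1/2.
By linearity: E[X] = 51 · (1/2) = (52 − 1) · (1/2) = 51/2 ≈ 25.500000.

E[X] = 51/2 = 25.500000.


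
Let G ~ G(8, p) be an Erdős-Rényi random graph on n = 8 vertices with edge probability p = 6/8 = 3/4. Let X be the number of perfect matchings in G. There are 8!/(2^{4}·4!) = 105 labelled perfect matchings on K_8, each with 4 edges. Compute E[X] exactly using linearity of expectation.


K_8 has 8!/(2^{4}·4!) = 105 labelled perfect matchings.
For each such perfect matching H, let X_H = 1 if all 4 edges of H are present in G. Then P[X_H = 1] = p^{4} = (3/4)^{4} = 81/256.
By linearity of expectation: E[X] = Σ_H E[X_H] = 105 · p^{4} = 105 · 81/256 = 8505/256.
Numerically: E[X] ≈ 33.2.

E[X] = 105 · (3/4)^{4} = 8505/256 ≈ 33.2.


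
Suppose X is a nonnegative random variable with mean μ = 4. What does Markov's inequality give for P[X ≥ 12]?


μ = E[X] = 4, a = 12.
Markov: P[X ≥ 12] ≤ μ/a = (4)/12 = 1/3.
Numerically: ≈ 0.333.
(Since a = 12 > μ = 4.000, the bound 1/3 is < 1 and informative.)

P[X ≥ 12] ≤ 1/3 ≈ 0.333.


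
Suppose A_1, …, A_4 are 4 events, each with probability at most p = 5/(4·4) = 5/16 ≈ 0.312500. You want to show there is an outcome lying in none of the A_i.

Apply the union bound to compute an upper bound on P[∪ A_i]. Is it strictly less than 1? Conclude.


Union bound: P[∪_{i=1}^{4} A_i] ≤ Σ_i P[A_i] ≤ 4·p = 4·(5/16) = 5/4.
Numerically: 5/4 ≈ 1.250000.
Is 5/4 < 1? NO.
Since the bound 5/4 is ≥ 1, the union bound is uninformative here; it does NOT by itself certify existence.

4·p = 5/4 ≈ 1.250000; existence NOT certified by the union bound.


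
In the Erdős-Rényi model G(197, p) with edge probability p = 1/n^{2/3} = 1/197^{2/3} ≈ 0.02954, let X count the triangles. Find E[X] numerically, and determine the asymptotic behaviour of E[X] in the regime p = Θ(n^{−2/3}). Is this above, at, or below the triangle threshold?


Number of potential triangles: C(197, 3) = 1254890.
Each occurs with probability p³ ≈ (0.02954)³ ≈ 2.576722e-05.
By linearity: E[X] = C(197, 3)·p³ ≈ 1254890 · 2.576722e-05 ≈ 32.3350.
Since α = 2/3 < 1, p = c/n^{2/3} ≫ 1/n is above the triangle threshold p ~ 1/n. Asymptotically E[X] ~ (c³/6)·n^{3(1−α)} = (1³/6)·n^{1} → ∞; triangles are abundant w.h.p.

E[X] ≈ 32.3350; in regime p = Θ(1/n^{2/3}) E[X] diverges (above the triangle threshold p ~ 1/n).


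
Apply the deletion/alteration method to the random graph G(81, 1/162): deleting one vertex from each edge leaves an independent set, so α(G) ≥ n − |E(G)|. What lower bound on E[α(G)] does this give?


E[|E(G)|] = C(81, 2)·p = 3240 · (1/162) = 20.
E[α(G)] ≥ n − E[|E(G)|] = 81 − 20 = 61.
Numerically: ≈ 61.00000.
(This is only a lower bound; the true E[α(G)] may be larger.)

E[α(G)] ≥ 61 ≈ 61.00000.


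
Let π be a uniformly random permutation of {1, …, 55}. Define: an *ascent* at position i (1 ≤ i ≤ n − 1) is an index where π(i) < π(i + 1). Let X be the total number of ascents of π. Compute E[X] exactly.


Write X = Σ X_I over i = 1, …, 54, with X_I the indicator of one ascent.
There are 54 indicators.
For each fixed i, the pair (π(i), π(i+1)) is a uniformly random ordered pair of distinct values from {1, …, 55}; by symmetry P[π(i) < π(i+1)] = 1/2.
By linearity: E[X] = 54 · (1/2) = (55 − 1) · (1/2) = 27 ≈ 27.000.

E[X] = 27 = 27.000.


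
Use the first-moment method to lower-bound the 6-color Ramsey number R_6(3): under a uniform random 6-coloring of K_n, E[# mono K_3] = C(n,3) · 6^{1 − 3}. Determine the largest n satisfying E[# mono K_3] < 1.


We need C(n, 3) · 6^{1 − 3} < 1, i.e. C(n, 3) < 6^{3 − 1} = 36.
Check values of n near the boundary:
  n = 6: C(6, 3) = 20; 20 < 36? YES
  n = 7: C(7, 3) = 35; 35 < 36? YES
  n = 8: C(8, 3) = 56; 56 < 36? NO
  n = 9: C(9, 3) = 84; 84 < 36? NO
  n = 10: C(10, 3) = 120; 120 < 36? NO
The largest n with C(n, 3) < 36 is n = 7 (where E[X] = 35/36 ≈ 0.972). Hence R_6(3) > 7, i.e. R_6(3) ≥ 8.

Largest n = 7; hence R_6(3) > 7.


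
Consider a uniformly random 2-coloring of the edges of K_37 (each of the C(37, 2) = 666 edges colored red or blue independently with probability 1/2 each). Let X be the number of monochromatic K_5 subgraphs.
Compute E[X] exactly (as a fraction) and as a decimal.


Let X = Σ_S X_S over the C(37, 5) = 435897 subsets S of size 5, where X_S = 1 if the K_5 on S is monochromatic.
For a fixed S, the K_5 on S has C(5, 2) = 10 edges. P[all 10 edges red] = (1/2)^10, and likewise for blue, so P[monochromatic] = 2·(1/2)^10 = 2^{1 − 10} = 1/512.
By linearity: E[X] = C(37, 5) · 2^{1 − 10} = 435897 · 1/512 = 435897/512.
Numerically: E[X] ≈ 851.361.

E[X] = C(37,5)·2^(1−C(5,2)) = 435897/512 ≈ 851.361.


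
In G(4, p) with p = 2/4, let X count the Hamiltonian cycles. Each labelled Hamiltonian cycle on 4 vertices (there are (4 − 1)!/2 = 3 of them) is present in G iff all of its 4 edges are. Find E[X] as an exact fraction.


K_4 has (4 − 1)!/2 = 3 labelled Hamiltonian cycles.
For each such Hamiltonian cycle H, let X_H = 1 if all 4 edges of H are present in G. Then P[X_H = 1] = p^{4} = (1/2)^{4} = 1/16.
By linearity of expectation: E[X] = Σ_H E[X_H] = 3 · p^{4} = 3 · 1/16 = 3/16.
Numerically: E[X] ≈ 0.1875.

E[X] = 3 · (1/2)^{4} = 3/16 ≈ 0.1875.


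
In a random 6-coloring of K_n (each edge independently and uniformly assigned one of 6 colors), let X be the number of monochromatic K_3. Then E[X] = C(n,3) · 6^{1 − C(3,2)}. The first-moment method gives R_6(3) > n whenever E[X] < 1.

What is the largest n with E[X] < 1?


We need C(n, 3) · 6^{1 − 3} < 1, i.e. C(n, 3) < 6^{3 − 1} = 36.
Check values of n near the boundary:
  n = 6: C(6, 3) = 20; 20 < 36? YES
  n = 7: C(7, 3) = 35; 35 < 36? YES
  n = 8: C(8, 3) = 56; 56 < 36? NO
The largest n with C(n, 3) < 36 is n = 7 (where E[X] = 35/36 ≈ 0.9722222). Hence R_6(3) > 7, i.e. R_6(3) ≥ 8.

Largest n = 7; hence R_6(3) > 7.


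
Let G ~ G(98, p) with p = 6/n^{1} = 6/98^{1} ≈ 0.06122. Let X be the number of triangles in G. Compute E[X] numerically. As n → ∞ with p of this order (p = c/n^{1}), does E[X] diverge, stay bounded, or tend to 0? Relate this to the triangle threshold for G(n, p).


Number of potential triangles: C(98, 3) = 152096.
Each occurs with probability p³ ≈ (0.06122)³ ≈ 2.294962e-04.
By linearity: E[X] = C(98, 3)·p³ ≈ 152096 · 2.294962e-04 ≈ 34.9055.
Here α = 1, so p = 6/n is exactly at the triangle threshold p ~ 1/n. Asymptotically E[X] → c³/6 = 6³/6 = 36 ≈ 36.0000, a bounded constant. In this regime the triangle count is asymptotically Poisson(c³/6).

E[X] ≈ 34.9055; in regime p = Θ(1/n^{1}) E[X] stays bounded (at the triangle threshold p ~ 1/n).


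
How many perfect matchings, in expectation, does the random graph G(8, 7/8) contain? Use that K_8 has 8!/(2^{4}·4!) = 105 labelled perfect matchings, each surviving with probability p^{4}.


K_8 has 8!/(2^{4}·4!) = 105 labelled perfect matchings.
For each such perfect matching H, let X_H = 1 if all 4 edges of H are present in G. Then P[X_H = 1] = p^{4} = (7/8)^{4} = 2401/4096.
By linearity of expectation: E[X] = Σ_H E[X_H] = 105 · p^{4} = 105 · 2401/4096 = 252105/4096.
Numerically: E[X] ≈ 61.549.

E[X] = 105 · (7/8)^{4} = 252105/4096 ≈ 61.549.


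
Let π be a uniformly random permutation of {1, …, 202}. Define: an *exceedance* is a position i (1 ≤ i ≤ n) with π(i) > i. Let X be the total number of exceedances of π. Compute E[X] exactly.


Write X = Σ_{i=1}^{202} X_i, where X_i = 1_{π(i) > i}.
For each fixed i, π(i) is uniform over {1, …, 202} (marginal of a uniform permutation), so P[π(i) > i] = (n − i)/n. Summing: Σ_{i=1}^{202} (n − i)/n = (0 + 1 + … + 201)/202 = 202(202 − 1)/(2·202) = (202 − 1)/2.
Hence E[X] = Σ_{i=1}^{202} (202 − i)/202 = 201/2 ≈ 100.5000.

E[X] = 201/2 = 100.5000.


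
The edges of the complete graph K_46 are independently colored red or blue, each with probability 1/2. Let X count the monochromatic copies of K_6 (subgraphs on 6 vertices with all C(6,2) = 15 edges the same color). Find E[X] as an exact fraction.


Let X = Σ_S X_S over the C(46, 6) = 9366819 subsets S of size 6, where X_S = 1 if the K_6 on S is monochromatic.
For a fixed S, the K_6 on S has C(6, 2) = 15 edges. P[all 15 edges red] = (1/2)^15, and likewise for blue, so P[monochromatic] = 2·(1/2)^15 = 2^{1 − 15} = 1/16384.
By linearity: E[X] = C(46, 6) · 2^{1 − 15} = 9366819 · 1/16384 = 9366819/16384.
Numerically: E[X] ≈ 571.705.

E[X] = C(46,6)·2^(1−C(6,2)) = 9366819/16384 ≈ 571.705.


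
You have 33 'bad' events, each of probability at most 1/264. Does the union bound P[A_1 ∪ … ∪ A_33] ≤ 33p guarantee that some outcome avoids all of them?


Union bound: P[∪_{i=1}^{33} A_i] ≤ Σ_i P[A_i] ≤ 33·p = 33·(1/264) = 1/8.
Numerically: 1/8 ≈ 0.125.
Is 1/8 < 1? YES.
Since P[∪ A_i] ≤ 1/8 < 1, the complement has P[∩ A_i^c] ≥ 1 − 1/8 = 7/8 > 0, so some outcome avoids every A_i.

33·p = 1/8 ≈ 0.125; existence CERTIFIED by the union bound.


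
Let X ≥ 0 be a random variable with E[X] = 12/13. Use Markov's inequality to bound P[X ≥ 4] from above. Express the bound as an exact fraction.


μ = E[X] = 12/13, a = 4.
Markov: P[X ≥ 4] ≤ μ/a = (12/13)/4 = 3/13.
Numerically: ≈ 0.231.
(Since a = 4 > μ = 0.923, the bound 3/13 is < 1 and informative.)

P[X ≥ 4] ≤ 3/13 ≈ 0.231.


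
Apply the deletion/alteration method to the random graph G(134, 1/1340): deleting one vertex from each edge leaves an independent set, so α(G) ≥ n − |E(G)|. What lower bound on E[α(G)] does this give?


E[|E(G)|] = C(134, 2)·p = 8911 · (1/1340) = 133/20.
E[α(G)] ≥ n − E[|E(G)|] = 134 − 133/20 = 2547/20.
Numerically: ≈ 127.350000.
(This is only a lower bound; the true E[α(G)] may be larger.)

E[α(G)] ≥ 2547/20 ≈ 127.350000.


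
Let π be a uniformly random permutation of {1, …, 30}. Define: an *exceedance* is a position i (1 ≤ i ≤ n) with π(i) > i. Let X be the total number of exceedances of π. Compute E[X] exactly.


Write X = Σ_{i=1}^{30} X_i, where X_i = 1_{π(i) > i}.
For each fixed i, π(i) is uniform over {1, …, 30} (marginal of a uniform permutation), so P[π(i) > i] = (n − i)/n. Summing: Σ_{i=1}^{30} (n − i)/n = (0 + 1 + … + 29)/30 = 30(30 − 1)/(2·30) = (30 − 1)/2.
Hence E[X] = Σ_{i=1}^{30} (30 − i)/30 = 29/2 ≈ 14.5000.

E[X] = 29/2 = 14.5000.


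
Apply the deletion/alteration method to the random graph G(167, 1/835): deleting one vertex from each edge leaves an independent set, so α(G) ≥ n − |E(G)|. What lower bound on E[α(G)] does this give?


E[|E(G)|] = C(167, 2)·p = 13861 · (1/835) = 83/5.
E[α(G)] ≥ n − E[|E(G)|] = 167 − 83/5 = 752/5.
Numerically: ≈ 150.400.
(This is only a lower bound; the true E[α(G)] may be larger.)

E[α(G)] ≥ 752/5 ≈ 150.400.


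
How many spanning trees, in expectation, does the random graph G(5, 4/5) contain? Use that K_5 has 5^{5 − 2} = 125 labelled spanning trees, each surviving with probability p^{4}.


K_5 has 5^{5 − 2} = 125 labelled spanning trees.
For each such spanning tree H, let X_H = 1 if all 4 edges of H are present in G. Then P[X_H = 1] = p^{4} = (4/5)^{4} = 256/625.
By linearity: E[X] = Σ_H E[X_H] = 125 · p^{4} = 125 · 256/625 = 256/5.
Numerically: E[X] ≈ 51.2.

E[X] = 125 · (4/5)^{4} = 256/5 ≈ 51.2.


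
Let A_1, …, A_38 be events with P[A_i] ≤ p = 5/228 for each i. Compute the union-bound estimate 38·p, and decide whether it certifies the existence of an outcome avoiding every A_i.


Union bound: P[∪_{i=1}^{38} A_i] ≤ Σ_i P[A_i] ≤ 38·p = 38·(5/228) = 5/6.
Numerically: 5/6 ≈ 0.83333.
Is 5/6 < 1? YES.
Since P[∪ A_i] ≤ 5/6 < 1, the complement has P[∩ A_i^c] ≥ 1 − 5/6 = 1/6 > 0, so some outcome avoids every A_i.

38·p = 5/6 ≈ 0.83333; existence CERTIFIED by the union bound.


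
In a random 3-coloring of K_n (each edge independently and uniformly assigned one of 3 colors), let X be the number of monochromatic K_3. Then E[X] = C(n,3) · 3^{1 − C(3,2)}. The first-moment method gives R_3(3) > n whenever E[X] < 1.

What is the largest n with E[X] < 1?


We need C(n, 3) · 3^{1 − 3} < 1, i.e. C(n, 3) < 3^{3 − 1} = 9.
Check values of n near the boundary:
  n = 3: C(3, 3) = 1; 1 < 9? YES
  n = 4: C(4, 3) = 4; 4 < 9? YES
  n = 5: C(5, 3) = 10; 10 < 9? NO
  n = 6: C(6, 3) = 20; 20 < 9? NO
The largest n with C(n, 3) < 9 is n = 4 (where E[X] = 4/9 ≈ 0.444444). Hence R_3(3) > 4, i.e. R_3(3) ≥ 5.

Largest n = 4; hence R_3(3) > 4.


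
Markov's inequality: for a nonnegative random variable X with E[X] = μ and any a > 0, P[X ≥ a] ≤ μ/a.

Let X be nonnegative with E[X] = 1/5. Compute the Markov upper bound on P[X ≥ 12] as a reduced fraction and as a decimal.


μ = E[X] = 1/5, a = 12.
Markov: P[X ≥ 12] ≤ μ/a = (1/5)/12 = 1/60.
Numerically: ≈ 0.01667.
(Since a = 12 > μ = 0.20000, the bound 1/60 is < 1 and informative.)

P[X ≥ 12] ≤ 1/60 ≈ 0.01667.


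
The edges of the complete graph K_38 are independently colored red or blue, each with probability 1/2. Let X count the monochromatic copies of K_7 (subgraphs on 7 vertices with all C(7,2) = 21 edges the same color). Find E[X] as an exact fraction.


Let X = Σ_S X_S over the C(38, 7) = 12620256 subsets S of size 7, where X_S = 1 if the K_7 on S is monochromatic.
For a fixed S, the K_7 on S has C(7, 2) = 21 edges. P[all 21 edges red] = (1/2)^21, and likewise for blue, so P[monochromatic] = 2·(1/2)^21 = 2^{1 − 21} = 1/1048576.
Summing: E[X] = C(38, 7) · 2^{1 − 21} = 12620256 · 1/1048576 = 394383/32768.
Numerically: E[X] ≈ 12.036.

E[X] = C(38,7)·2^(1−C(7,2)) = 394383/32768 ≈ 12.036.


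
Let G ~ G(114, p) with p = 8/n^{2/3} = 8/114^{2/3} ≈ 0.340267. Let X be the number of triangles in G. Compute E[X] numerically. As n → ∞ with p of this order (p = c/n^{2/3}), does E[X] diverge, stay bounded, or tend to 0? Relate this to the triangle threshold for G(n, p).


Number of potential triangles: C(114, 3) = 240464.
Each occurs with probability p³ ≈ (0.340267)³ ≈ 3.93967375e-02.
By linearity: E[X] = C(114, 3)·p³ ≈ 240464 · 3.93967375e-02 ≈ 9473.497076.
Since α = 2/3 < 1, p = c/n^{2/3} ≫ 1/n is above the triangle threshold p ~ 1/n. Asymptotically E[X] ~ (c³/6)·n^{3(1−α)} = (8³/6)·n^{1} → ∞; triangles are abundant w.h.p.

E[X] ≈ 9473.497076; in regime p = Θ(1/n^{2/3}) E[X] diverges (above the triangle threshold p ~ 1/n).


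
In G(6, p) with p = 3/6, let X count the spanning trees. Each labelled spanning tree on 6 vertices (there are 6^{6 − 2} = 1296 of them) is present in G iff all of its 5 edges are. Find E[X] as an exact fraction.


K_6 has 6^{6 − 2} = 1296 labelled spanning trees.
For each such spanning tree H, let X_H = 1 if all 5 edges of H are present in G. Then P[X_H = 1] = p^{5} = (1/2)^{5} = 1/32.
By linearity: E[X] = Σ_H E[X_H] = 1296 · p^{5} = 1296 · 1/32 = 81/2.
Numerically: E[X] ≈ 40.5.

E[X] = 1296 · (1/2)^{5} = 81/2 ≈ 40.5.


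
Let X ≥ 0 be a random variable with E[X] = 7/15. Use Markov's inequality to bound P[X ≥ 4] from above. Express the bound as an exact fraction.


μ = E[X] = 7/15, a = 4.
Markov: P[X ≥ 4] ≤ μ/a = (7/15)/4 = 7/60.
Numerically: ≈ 0.1167.
(Since a = 4 > μ = 0.4667, the bound 7/60 is < 1 and informative.)

P[X ≥ 4] ≤ 7/60 ≈ 0.1167.


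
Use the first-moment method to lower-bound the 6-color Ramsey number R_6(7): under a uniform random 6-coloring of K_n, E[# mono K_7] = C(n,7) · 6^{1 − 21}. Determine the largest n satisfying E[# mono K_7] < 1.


We need C(n, 7) · 6^{1 − 21} < 1, i.e. C(n, 7) < 6^{21 − 1} = 3656158440062976.
Check values of n near the boundary:
  n = 563: C(563, 7) = 3426622515769596; 3426622515769596 < 3656158440062976? YES
  n = 564: C(564, 7) = 3469685994423792; 3469685994423792 < 3656158440062976? YES
  n = 565: C(565, 7) = 3513212521235560; 3513212521235560 < 3656158440062976? YES
  n = 566: C(566, 7) = 3557206237959440; 3557206237959440 < 3656158440062976? YES
  n = 567: C(567, 7) = 3601671315933933; 3601671315933933 < 3656158440062976? YES
  n = 568: C(568, 7) = 3646611956239704; 3646611956239704 < 3656158440062976? YES
  n = 569: C(569, 7) = 3692032389858348; 3692032389858348 < 3656158440062976? NO
  n = 570: C(570, 7) = 3737936877831720; 3737936877831720 < 3656158440062976? NO
The largest n with C(n, 7) < 3656158440062976 is n = 568 (where E[X] = 16882462760369/16926659444736 ≈ 0.9974). Hence R_6(7) > 568, i.e. R_6(7) ≥ 569.

Largest n = 568; hence R_6(7) > 568.


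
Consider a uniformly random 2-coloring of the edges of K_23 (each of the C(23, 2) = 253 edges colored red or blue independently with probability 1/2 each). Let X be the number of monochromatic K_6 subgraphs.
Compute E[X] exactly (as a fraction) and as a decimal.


Let X = Σ_S X_S over the C(23, 6) = 100947 subsets S of size 6, where X_S = 1 if the K_6 on S is monochromatic.
For a fixed S, the K_6 on S has C(6, 2) = 15 edges. P[all 15 edges red] = (1/2)^15, and likewise for blue, so P[monochromatic] = 2·(1/2)^15 = 2^{1 − 15} = 1/16384.
Summing: E[X] = C(23, 6) · 2^{1 − 15} = 100947 · 1/16384 = 100947/16384.
Numerically: E[X] ≈ 6.16132.

E[X] = C(23,6)·2^(1−C(6,2)) = 100947/16384 ≈ 6.16132.


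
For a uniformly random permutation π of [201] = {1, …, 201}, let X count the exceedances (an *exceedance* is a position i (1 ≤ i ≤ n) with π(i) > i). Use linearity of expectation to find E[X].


Write X = Σ_{i=1}^{201} X_i, where X_i = 1_{π(i) > i}.
For each fixed i, π(i) is uniform over {1, …, 201} (marginal of a uniform permutation), so P[π(i) > i] = (n − i)/n. Summing: Σ_{i=1}^{201} (n − i)/n = (0 + 1 + … + 200)/201 = 201(201 − 1)/(2·201) = (201 − 1)/2.
Hence E[X] = Σ_{i=1}^{201} (201 − i)/201 = 100 ≈ 100.0000.

E[X] = 100 = 100.0000.


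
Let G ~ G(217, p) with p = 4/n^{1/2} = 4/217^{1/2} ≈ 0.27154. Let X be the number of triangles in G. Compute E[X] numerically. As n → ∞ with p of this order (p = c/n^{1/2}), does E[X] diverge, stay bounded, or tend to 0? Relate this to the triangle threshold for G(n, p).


Number of potential triangles: C(217, 3) = 1679580.
Each occurs with probability p³ ≈ (0.27154)³ ≈ 2.0021212e-02.
By linearity: E[X] = C(217, 3)·p³ ≈ 1679580 · 2.0021212e-02 ≈ 33627.22794.
Since α = 1/2 < 1, p = c/n^{1/2} ≫ 1/n is above the triangle threshold p ~ 1/n. Asymptotically E[X] ~ (c³/6)·n^{3(1−α)} = (4³/6)·n^{1.5} → ∞; triangles are abundant w.h.p.

E[X] ≈ 33627.22794; in regime p = Θ(1/n^{1/2}) E[X] diverges (above the triangle threshold p ~ 1/n).


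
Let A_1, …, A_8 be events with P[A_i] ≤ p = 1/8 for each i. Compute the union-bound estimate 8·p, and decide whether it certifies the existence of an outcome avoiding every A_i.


Union bound: P[∪_{i=1}^{8} A_i] ≤ Σ_i P[A_i] ≤ 8·p = 8·(1/8) = 1.
Numerically: 1 ≈ 1.000000.
Is 1 < 1? NO.
Since the bound 1 is ≥ 1, the union bound is uninformative here; it does NOT by itself certify existence.

8·p = 1 ≈ 1.000000; existence NOT certified by the union bound.


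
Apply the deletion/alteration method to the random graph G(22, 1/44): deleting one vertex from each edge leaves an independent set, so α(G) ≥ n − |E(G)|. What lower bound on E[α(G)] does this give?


E[|E(G)|] = C(22, 2)·p = 231 · (1/44) = 21/4.
E[α(G)] ≥ n − E[|E(G)|] = 22 − 21/4 = 67/4.
Numerically: ≈ 16.750.
(This is only a lower bound; the true E[α(G)] may be larger.)

E[α(G)] ≥ 67/4 ≈ 16.750.


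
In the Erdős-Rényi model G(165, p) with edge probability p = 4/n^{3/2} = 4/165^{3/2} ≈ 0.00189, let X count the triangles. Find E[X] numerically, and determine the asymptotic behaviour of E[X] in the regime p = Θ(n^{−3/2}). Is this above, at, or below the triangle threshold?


Number of potential triangles: C(165, 3) = 735130.
Each occurs with probability p³ ≈ (0.00189)³ ≈ 6.72206e-09.
By linearity: E[X] = C(165, 3)·p³ ≈ 735130 · 6.72206e-09 ≈ 0.005.
Since α = 3/2 > 1, p = c/n^{3/2} = o(1/n) is below the triangle threshold p ~ 1/n. Asymptotically E[X] ~ (c³/6)·n^{3(1−α)} = (4³/6)·n^{-1.5} → 0, so by Markov's inequality G has no triangles w.h.p.

E[X] ≈ 0.005; in regime p = Θ(1/n^{3/2}) E[X] tends to 0 (below the triangle threshold p ~ 1/n).


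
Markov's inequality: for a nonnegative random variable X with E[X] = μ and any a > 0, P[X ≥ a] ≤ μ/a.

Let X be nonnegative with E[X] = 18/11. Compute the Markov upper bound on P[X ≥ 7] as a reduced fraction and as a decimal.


μ = E[X] = 18/11, a = 7.
Markov: P[X ≥ 7] ≤ μ/a = (18/11)/7 = 18/77.
Numerically: ≈ 0.233766.
(Since a = 7 > μ = 1.636364, the bound 18/77 is < 1 and informative.)

P[X ≥ 7] ≤ 18/77 ≈ 0.233766.


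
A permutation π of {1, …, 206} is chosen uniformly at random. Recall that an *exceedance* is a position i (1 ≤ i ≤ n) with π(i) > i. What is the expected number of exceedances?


Write X = Σ_{i=1}^{206} X_i, where X_i = 1_{π(i) > i}.
For each fixed i, π(i) is uniform over {1, …, 206} (marginal of a uniform permutation), so P[π(i) > i] = (n − i)/n. Summing: Σ_{i=1}^{206} (n − i)/n = (0 + 1 + … + 205)/206 = 206(206 − 1)/(2·206) = (206 − 1)/2.
Hence E[X] = Σ_{i=1}^{206} (206 − i)/206 = 205/2 ≈ 102.50000.

E[X] = 205/2 = 102.50000.


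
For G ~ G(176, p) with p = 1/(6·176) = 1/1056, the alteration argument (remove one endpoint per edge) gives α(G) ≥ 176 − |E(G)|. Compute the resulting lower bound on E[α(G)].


E[|E(G)|] = C(176, 2)·p = 15400 · (1/1056) = 175/12.
E[α(G)] ≥ n − E[|E(G)|] = 176 − 175/12 = 1937/12.
Numerically: ≈ 161.4167.
(This is only a lower bound; the true E[α(G)] may be larger.)

E[α(G)] ≥ 1937/12 ≈ 161.4167.


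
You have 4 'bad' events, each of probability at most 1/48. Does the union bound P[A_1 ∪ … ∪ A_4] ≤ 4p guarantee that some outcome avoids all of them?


Union bound: P[∪_{i=1}^{4} A_i] ≤ Σ_i P[A_i] ≤ 4·p = 4·(1/48) = 1/12.
Numerically: 1/12 ≈ 0.083333.
Is 1/12 < 1? YES.
Since P[∪ A_i] ≤ 1/12 < 1, the complement has P[∩ A_i^c] ≥ 1 − 1/12 = 11/12 > 0, so some outcome avoids every A_i.

4·p = 1/12 ≈ 0.083333; existence CERTIFIED by the union bound.


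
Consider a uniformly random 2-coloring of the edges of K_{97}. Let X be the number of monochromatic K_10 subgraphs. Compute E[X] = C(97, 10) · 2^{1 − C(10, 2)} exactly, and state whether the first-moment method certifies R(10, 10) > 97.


E[X] = C(97, 10) · 2^{1 − 45} = 12576469727536 · 2^{−44} = 12576469727536/17592186044416.
As a reduced fraction: E[X] = 786029357971/1099511627776 ≈ 0.7148895.
Is E[X] < 1? YES.
Since E[X] < 1, there exists a 2-coloring of K_{97} with no monochromatic K_10; hence R(10, 10) > 97.

E[X] = 786029357971/1099511627776 ≈ 0.7148895; E[X] < 1, so R(10, 10) > 97.


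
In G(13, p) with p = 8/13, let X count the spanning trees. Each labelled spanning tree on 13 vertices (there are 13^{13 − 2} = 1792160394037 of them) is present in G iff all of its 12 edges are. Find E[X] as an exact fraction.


K_13 has 13^{13 − 2} = 1792160394037 labelled spanning trees.
For each such spanning tree H, let X_H = 1 if all 12 edges of H are present in G. Then P[X_H = 1] = p^{12} = (8/13)^{12} = 68719476736/23298085122481.
By linearity: E[X] = Σ_H E[X_H] = 1792160394037 · p^{12} = 1792160394037 · 68719476736/23298085122481 = 68719476736/13.
Numerically: E[X] ≈ 5.2861e+09.

E[X] = 1792160394037 · (8/13)^{12} = 68719476736/13 ≈ 5.2861e+09.


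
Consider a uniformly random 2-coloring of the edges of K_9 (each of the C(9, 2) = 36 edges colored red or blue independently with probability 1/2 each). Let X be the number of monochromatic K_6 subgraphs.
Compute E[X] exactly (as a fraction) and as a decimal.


Let X = Σ_S X_S over the C(9, 6) = 84 subsets S of size 6, where X_S = 1 if the K_6 on S is monochromatic.
For a fixed S, the K_6 on S has C(6, 2) = 15 edges. P[all 15 edges red] = (1/2)^15, and likewise for blue, so P[monochromatic] = 2·(1/2)^15 = 2^{1 − 15} = 1/16384.
By linearity of expectation: E[X] = C(9, 6) · 2^{1 − 15} = 84 · 1/16384 = 21/4096.
Numerically: E[X] ≈ 0.00513.

E[X] = C(9,6)·2^(1−C(6,2)) = 21/4096 ≈ 0.00513.


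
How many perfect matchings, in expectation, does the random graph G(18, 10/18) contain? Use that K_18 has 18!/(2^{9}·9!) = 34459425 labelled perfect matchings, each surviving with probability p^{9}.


K_18 has 18!/(2^{9}·9!) = 34459425 labelled perfect matchings.
For each such perfect matching H, let X_H = 1 if all 9 edges of H are present in G. Then P[X_H = 1] = p^{9} = (5/9)^{9} = 1953125/387420489.
Summing the indicators: E[X] = Σ_H E[X_H] = 34459425 · p^{9} = 34459425 · 1953125/387420489 = 830908203125/4782969.
Numerically: E[X] ≈ 1.7372e+05.

E[X] = 34459425 · (5/9)^{9} = 830908203125/4782969 ≈ 1.7372e+05.


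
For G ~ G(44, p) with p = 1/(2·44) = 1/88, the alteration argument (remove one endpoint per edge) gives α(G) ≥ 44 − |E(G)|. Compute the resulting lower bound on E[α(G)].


E[|E(G)|] = C(44, 2)·p = 946 · (1/88) = 43/4.
E[α(G)] ≥ n − E[|E(G)|] = 44 − 43/4 = 133/4.
Numerically: ≈ 33.250.
(This is only a lower bound; the true E[α(G)] may be larger.)

E[α(G)] ≥ 133/4 ≈ 33.250.


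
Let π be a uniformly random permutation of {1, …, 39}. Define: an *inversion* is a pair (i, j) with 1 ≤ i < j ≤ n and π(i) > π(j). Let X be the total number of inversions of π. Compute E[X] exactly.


Write X = Σ X_I over the C(39, 2) = 741 pairs i < j, with X_I the indicator of one inversion.
There are 741 indicators.
For each fixed pair i < j, the values π(i) and π(j) are two distinct elements of {1, …, 39} in uniformly random order; by symmetry P[π(i) > π(j)] = 1/2.
By linearity: E[X] = 741 · (1/2) = C(39, 2) · (1/2) = 741/2 = 741/2 ≈ 370.50000.

E[X] = 741/2 = 370.50000.


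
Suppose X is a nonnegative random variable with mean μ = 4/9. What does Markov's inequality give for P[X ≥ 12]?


μ = E[X] = 4/9, a = 12.
Markov: P[X ≥ 12] ≤ μ/a = (4/9)/12 = 1/27.
Numerically: ≈ 0.037.
(Since a = 12 > μ = 0.444, the bound 1/27 is < 1 and informative.)

P[X ≥ 12] ≤ 1/27 ≈ 0.037.


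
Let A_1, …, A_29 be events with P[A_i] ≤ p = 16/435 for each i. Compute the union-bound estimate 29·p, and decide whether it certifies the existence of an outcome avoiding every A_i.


Union bound: P[∪_{i=1}^{29} A_i] ≤ Σ_i P[A_i] ≤ 29·p = 29·(16/435) = 16/15.
Numerically: 16/15 ≈ 1.067.
Is 16/15 < 1? NO.
Since the bound 16/15 is ≥ 1, the union bound is uninformative here; it does NOT by itself certify existence.

29·p = 16/15 ≈ 1.067; existence NOT certified by the union bound.


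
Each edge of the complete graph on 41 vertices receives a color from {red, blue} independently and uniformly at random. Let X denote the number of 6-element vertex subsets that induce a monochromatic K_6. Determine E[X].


Let X = Σ_S X_S over the C(41, 6) = 4496388 subsets S of size 6, where X_S = 1 if the K_6 on S is monochromatic.
For a fixed S, the K_6 on S has C(6, 2) = 15 edges. P[all 15 edges red] = (1/2)^15, and likewise for blue, so P[monochromatic] = 2·(1/2)^15 = 2^{1 − 15} = 1/16384.
By linearity: E[X] = C(41, 6) · 2^{1 − 15} = 4496388 · 1/16384 = 1124097/4096.
Numerically: E[X] ≈ 274.43774.

E[X] = C(41,6)·2^(1−C(6,2)) = 1124097/4096 ≈ 274.43774.


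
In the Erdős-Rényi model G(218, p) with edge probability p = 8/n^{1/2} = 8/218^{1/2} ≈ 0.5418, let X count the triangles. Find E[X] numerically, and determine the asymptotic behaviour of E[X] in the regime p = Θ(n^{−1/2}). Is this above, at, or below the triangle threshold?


Number of potential triangles: C(218, 3) = 1703016.
Each occurs with probability p³ ≈ (0.5418)³ ≈ 1.590689e-01.
By linearity: E[X] = C(218, 3)·p³ ≈ 1703016 · 1.590689e-01 ≈ 270896.8461.
Since α = 1/2 < 1, p = c/n^{1/2} ≫ 1/n is above the triangle threshold p ~ 1/n. Asymptotically E[X] ~ (c³/6)·n^{3(1−α)} = (8³/6)·n^{1.5} → ∞; triangles are abundant w.h.p.

E[X] ≈ 270896.8461; in regime p = Θ(1/n^{1/2}) E[X] diverges (above the triangle threshold p ~ 1/n).


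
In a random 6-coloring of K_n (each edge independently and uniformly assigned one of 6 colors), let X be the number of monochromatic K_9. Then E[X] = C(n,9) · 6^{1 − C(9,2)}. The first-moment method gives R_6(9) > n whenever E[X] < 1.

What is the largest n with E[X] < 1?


We need C(n, 9) · 6^{1 − 36} < 1, i.e. C(n, 9) < 6^{36 − 1} = 1719070799748422591028658176.
Check values of n near the boundary:
  n = 4407: C(4407, 9) = 1713856532599459170657070050; 1713856532599459170657070050 < 1719070799748422591028658176? YES
  n = 4408: C(4408, 9) = 1717362945146264156457459600; 1717362945146264156457459600 < 1719070799748422591028658176? YES
  n = 4409: C(4409, 9) = 1720875732988608787686577131; 1720875732988608787686577131 < 1719070799748422591028658176? NO
  n = 4410: C(4410, 9) = 1724394906266704102180823710; 1724394906266704102180823710 < 1719070799748422591028658176? NO
The largest n with C(n, 9) < 1719070799748422591028658176 is n = 4408 (where E[X] = 35778394690547169926197075/35813974994758803979763712 ≈ 0.9990065). Hence R_6(9) > 4408, i.e. R_6(9) ≥ 4409.

Largest n = 4408; hence R_6(9) > 4408.


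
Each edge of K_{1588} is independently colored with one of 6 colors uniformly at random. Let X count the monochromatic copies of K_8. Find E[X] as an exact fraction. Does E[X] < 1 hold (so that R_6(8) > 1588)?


E[X] = C(1588, 8) · 6^{1 − 28} = 985402800396653769702 · 6^{−27} = 985402800396653769702/1023490369077469249536.
As a reduced fraction: E[X] = 54744600022036320539/56860576059859402752 ≈ 0.9628.
Is E[X] < 1? YES.
Since E[X] < 1, there exists a 6-coloring of K_{1588} with no monochromatic K_8; hence R_6(8) > 1588.

E[X] = 54744600022036320539/56860576059859402752 ≈ 0.9628; E[X] < 1, so R_6(8) > 1588.


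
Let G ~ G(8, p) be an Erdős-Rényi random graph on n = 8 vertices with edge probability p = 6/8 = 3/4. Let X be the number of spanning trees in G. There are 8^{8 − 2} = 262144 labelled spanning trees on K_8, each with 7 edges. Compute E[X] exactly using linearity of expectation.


K_8 has 8^{8 − 2} = 262144 labelled spanning trees.
For each such spanning tree H, let X_H = 1 if all 7 edges of H are present in G. Then P[X_H = 1] = p^{7} = (3/4)^{7} = 2187/16384.
By linearity of expectation: E[X] = Σ_H E[X_H] = 262144 · p^{7} = 262144 · 2187/16384 = 34992.
Numerically: E[X] ≈ 3.5e+04.

E[X] = 262144 · (3/4)^{7} = 34992 ≈ 3.5e+04.


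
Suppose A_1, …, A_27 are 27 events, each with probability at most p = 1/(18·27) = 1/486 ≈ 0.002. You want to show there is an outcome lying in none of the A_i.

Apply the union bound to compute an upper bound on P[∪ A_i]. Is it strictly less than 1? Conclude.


Union bound: P[∪_{i=1}^{27} A_i] ≤ Σ_i P[A_i] ≤ 27·p = 27·(1/486) = 1/18.
Numerically: 1/18 ≈ 0.056.
Is 1/18 < 1? YES.
Since P[∪ A_i] ≤ 1/18 < 1, the complement has P[∩ A_i^c] ≥ 1 − 1/18 = 17/18 > 0, so some outcome avoids every A_i.

27·p = 1/18 ≈ 0.056; existence CERTIFIED by the union bound.


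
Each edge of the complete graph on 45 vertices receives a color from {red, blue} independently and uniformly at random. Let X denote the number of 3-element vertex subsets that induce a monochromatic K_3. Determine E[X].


Let X = Σ_S X_S over the C(45, 3) = 14190 subsets S of size 3, where X_S = 1 if the K_3 on S is monochromatic.
For a fixed S, the K_3 on S has C(3, 2) = 3 edges. P[all 3 edges red] = (1/2)^3, and likewise for blue, so P[monochromatic] = 2·(1/2)^3 = 2^{1 − 3} = 1/4.
By linearity: E[X] = C(45, 3) · 2^{1 − 3} = 14190 · 1/4 = 7095/2.
Numerically: E[X] ≈ 3547.5000.

E[X] = C(45,3)·2^(1−C(3,2)) = 7095/2 ≈ 3547.5000.


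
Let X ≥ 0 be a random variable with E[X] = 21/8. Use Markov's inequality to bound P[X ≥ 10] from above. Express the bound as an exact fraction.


μ = E[X] = 21/8, a = 10.
Markov: P[X ≥ 10] ≤ μ/a = (21/8)/10 = 21/80.
Numerically: ≈ 0.2625.
(Since a = 10 > μ = 2.6250, the bound 21/80 is < 1 and informative.)

P[X ≥ 10] ≤ 21/80 ≈ 0.2625.


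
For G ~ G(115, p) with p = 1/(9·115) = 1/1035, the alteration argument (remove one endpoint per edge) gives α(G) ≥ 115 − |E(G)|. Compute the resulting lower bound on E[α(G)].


E[|E(G)|] = C(115, 2)·p = 6555 · (1/1035) = 19/3.
E[α(G)] ≥ n − E[|E(G)|] = 115 − 19/3 = 326/3.
Numerically: ≈ 108.667.
(This is only a lower bound; the true E[α(G)] may be larger.)

E[α(G)] ≥ 326/3 ≈ 108.667.


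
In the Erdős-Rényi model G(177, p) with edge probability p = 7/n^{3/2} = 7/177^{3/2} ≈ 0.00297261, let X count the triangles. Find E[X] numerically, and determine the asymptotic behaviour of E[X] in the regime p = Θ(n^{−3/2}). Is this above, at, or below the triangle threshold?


Number of potential triangles: C(177, 3) = 908600.
Each occurs with probability p³ ≈ (0.00297261)³ ≈ 2.62672387e-08.
By linearity: E[X] = C(177, 3)·p³ ≈ 908600 · 2.62672387e-08 ≈ 0.023866.
Since α = 3/2 > 1, p = c/n^{3/2} = o(1/n) is below the triangle threshold p ~ 1/n. Asymptotically E[X] ~ (c³/6)·n^{3(1−α)} = (7³/6)·n^{-1.5} → 0, so by Markov's inequality G has no triangles w.h.p.

E[X] ≈ 0.023866; in regime p = Θ(1/n^{3/2}) E[X] tends to 0 (below the triangle threshold p ~ 1/n).


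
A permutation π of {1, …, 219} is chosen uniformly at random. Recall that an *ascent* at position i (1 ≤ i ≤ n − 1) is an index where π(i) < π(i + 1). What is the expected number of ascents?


Write X = Σ X_I over i = 1, …, 218, with X_I the indicator of one ascent.
There are 218 indicators.
For each fixed i, the pair (π(i), π(i+1)) is a uniformly random ordered pair of distinct values from {1, …, 219}; by symmetry P[π(i) < π(i+1)] = 1/2.
By linearity: E[X] = 218 · (1/2) = (219 − 1) · (1/2) = 109 ≈ 109.000000.

E[X] = 109 = 109.000000.
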